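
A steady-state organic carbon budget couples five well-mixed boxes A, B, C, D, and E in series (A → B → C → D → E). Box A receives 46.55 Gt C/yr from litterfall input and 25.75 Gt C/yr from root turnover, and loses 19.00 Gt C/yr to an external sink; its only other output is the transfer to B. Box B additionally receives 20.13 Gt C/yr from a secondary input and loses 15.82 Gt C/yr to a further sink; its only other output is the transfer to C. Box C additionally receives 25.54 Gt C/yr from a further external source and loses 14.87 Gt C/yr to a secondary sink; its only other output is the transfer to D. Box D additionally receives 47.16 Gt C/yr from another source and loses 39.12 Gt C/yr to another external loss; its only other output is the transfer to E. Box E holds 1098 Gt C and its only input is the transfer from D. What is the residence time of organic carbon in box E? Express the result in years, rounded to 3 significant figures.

Box A: F(A→B) = (46.55 + 25.75) − 19.00 = 53.300 Gt C/yr.
Box B: F(B→C) = (53.300 + 20.13) − 15.82 = 57.610 Gt C/yr.
Box C: F(C→D) = (57.610 + 25.54) − 14.87 = 68.280 Gt C/yr.
Box D: F(D→E) = (68.280 + 47.16) − 39.12 = 76.320 Gt C/yr.
Box E throughput = its input = 76.320 Gt C/yr; τ = 1098 / 76.320 = 14.39 yr.

14.4 yr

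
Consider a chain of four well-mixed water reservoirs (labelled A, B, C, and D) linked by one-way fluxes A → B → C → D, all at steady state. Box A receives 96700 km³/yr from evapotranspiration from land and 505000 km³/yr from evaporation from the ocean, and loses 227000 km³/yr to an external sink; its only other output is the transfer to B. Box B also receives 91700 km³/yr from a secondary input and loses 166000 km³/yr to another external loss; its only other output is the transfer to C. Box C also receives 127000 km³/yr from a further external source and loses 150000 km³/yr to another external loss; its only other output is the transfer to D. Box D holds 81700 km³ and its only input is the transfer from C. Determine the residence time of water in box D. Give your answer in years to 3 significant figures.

Box A: F(A→B) = (96700 + 505000) − 227000 = 374700 km³/yr.
Box B: F(B→C) = (374700 + 91700) − 166000 = 300400 km³/yr.
Box C: F(C→D) = (300400 + 127000) − 150000 = 277400 km³/yr.
Box D throughput = its input = 277400 km³/yr; τ = 81700 / 277400 = 0.2945 yr.

0.295 yr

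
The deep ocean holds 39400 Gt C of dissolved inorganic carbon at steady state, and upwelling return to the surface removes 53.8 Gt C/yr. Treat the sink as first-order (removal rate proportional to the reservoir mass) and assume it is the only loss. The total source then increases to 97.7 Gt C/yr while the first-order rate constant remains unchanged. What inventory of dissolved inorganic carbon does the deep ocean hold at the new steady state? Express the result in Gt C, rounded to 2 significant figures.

Rate constant k = F/M = 53.8 / 39400 = 0.001365 yr⁻¹.
At the new steady state, source = k·M_new ⇒ M_new = 97.7 / 0.001365 = 71550 Gt C.
(Equivalently M_new = M × F_new/F_old = 39400 × 97.7/53.8.)

72000 Gt C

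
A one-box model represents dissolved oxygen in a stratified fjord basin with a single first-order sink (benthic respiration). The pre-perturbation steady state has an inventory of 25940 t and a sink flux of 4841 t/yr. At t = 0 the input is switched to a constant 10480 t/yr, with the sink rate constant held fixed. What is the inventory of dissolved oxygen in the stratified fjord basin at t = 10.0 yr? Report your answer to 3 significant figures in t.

51500 t

Residence time τ = M₀/F₀ = 5.358 yr. The eventual steady state is M_∞ = M₀·(F₁/F₀) = 25940 × 10480/4841 = 56156 t.
The anomaly ΔM(t) = M(t) − M_∞ decays as ΔM₀·e^(−t/τ) with ΔM₀ = 25940 − 56156 = −30220 t.
At t = 10.0 yr, e^(−t/τ) = e^(−1.866) = 0.1547, so ΔM = −4675 t and M = 56156 − 4675 = 51481 t.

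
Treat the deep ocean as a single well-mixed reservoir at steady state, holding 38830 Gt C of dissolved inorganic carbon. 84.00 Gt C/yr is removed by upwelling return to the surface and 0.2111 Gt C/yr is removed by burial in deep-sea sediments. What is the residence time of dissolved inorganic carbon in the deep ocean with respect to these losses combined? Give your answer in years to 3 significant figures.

Total removal = 84.00 + 0.2111 = 84.211 Gt C/yr.
τ = M / ΣF_out = 38830 / 84.211 = 461.1 yr.

461 yr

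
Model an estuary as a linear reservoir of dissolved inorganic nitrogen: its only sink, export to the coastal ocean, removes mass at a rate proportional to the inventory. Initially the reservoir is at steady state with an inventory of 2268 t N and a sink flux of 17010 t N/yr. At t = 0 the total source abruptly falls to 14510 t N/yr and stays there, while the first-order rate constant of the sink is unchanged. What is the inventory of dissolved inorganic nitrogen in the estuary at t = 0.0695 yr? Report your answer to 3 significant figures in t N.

The sink rate constant is k = F₀/M₀ = 17010/2268 = 7.500 yr⁻¹.
Solving dM/dt = F₁ − kM with M(0) = M₀ gives M(t) = F₁/k + (M₀ − F₁/k)·e^(−kt).
F₁/k = 14510/7.500 = 1934.7 t N; kt = 7.500 × 0.0695 = 0.5212, e^(−kt) = 0.5938.
M(0.0695) = 1934.7 + (2268 − 1934.7) × 0.5938 = 1934.7 + 197.9 = 2132.6 t N.

2130 t N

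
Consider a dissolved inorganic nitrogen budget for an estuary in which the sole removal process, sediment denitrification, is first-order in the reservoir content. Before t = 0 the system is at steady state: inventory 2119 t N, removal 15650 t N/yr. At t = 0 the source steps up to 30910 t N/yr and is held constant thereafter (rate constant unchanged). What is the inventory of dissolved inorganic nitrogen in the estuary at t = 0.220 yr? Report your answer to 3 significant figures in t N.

3780 t N

Residence time τ = M₀/F₀ = 0.1354 yr. The eventual steady state is M_∞ = M₀·(F₁/F₀) = 2119 × 30910/15650 = 4185.2 t N.
The anomaly ΔM(t) = M(t) − M_∞ decays as ΔM₀·e^(−t/τ) with ΔM₀ = 2119 − 4185.2 = −2066 t N.
At t = 0.220 yr, e^(−t/τ) = e^(−1.625) = 0.1969, so ΔM = −406.9 t N and M = 4185.2 − 406.9 = 3778.3 t N.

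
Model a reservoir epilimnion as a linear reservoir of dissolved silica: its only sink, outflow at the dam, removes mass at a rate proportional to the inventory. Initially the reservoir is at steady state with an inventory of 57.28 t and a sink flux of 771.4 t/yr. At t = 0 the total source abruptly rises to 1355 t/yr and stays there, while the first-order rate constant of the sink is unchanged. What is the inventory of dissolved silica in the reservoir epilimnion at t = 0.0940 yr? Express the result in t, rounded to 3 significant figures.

The sink rate constant is k = F₀/M₀ = 771.4/57.28 = 13.47 yr⁻¹.
Solving dM/dt = F₁ − kM with M(0) = M₀ gives M(t) = F₁/k + (M₀ − F₁/k)·e^(−kt).
F₁/k = 1355/13.47 = 100.61 t; kt = 13.47 × 0.0940 = 1.266, e^(−kt) = 0.2820.
M(0.0940) = 100.61 + (57.28 − 100.61) × 0.2820 = 100.61 − 12.22 = 88.395 t.

88.4 t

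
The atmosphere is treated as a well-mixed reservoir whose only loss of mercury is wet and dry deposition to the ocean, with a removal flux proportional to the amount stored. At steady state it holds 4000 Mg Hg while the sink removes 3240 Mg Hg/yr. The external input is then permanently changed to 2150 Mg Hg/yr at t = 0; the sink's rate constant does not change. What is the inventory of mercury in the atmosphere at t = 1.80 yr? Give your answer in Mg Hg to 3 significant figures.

2970 Mg Hg

τ = M₀/F₀ = 4000/3240 = 1.235 yr; rate constant k = 1/τ.
New steady state M_∞ = F₁/k = F₁·τ = 2150 × 1.235 = 2654.3 Mg Hg.
M(t) = M_∞ + (M₀ − M_∞)·e^(−t/τ); t/τ = 1.80/1.235 = 1.458, so e^(−t/τ) = 0.2327.
M(t) = 2654.3 + 1346 × 0.2327 = 2967.5 Mg Hg.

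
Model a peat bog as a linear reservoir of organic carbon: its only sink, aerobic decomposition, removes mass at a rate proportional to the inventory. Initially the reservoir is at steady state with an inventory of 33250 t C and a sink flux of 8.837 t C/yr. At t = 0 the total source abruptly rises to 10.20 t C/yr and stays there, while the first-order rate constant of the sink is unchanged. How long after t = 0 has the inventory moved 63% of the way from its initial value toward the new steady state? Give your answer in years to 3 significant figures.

3740 yr

τ = M₀/F₀ = 33250/8.837 = 3763 yr.
The remaining gap fraction is e^(−t/τ); 63% covered ⇒ e^(−t/τ) = 0.370.
t = −τ ln(0.370) = 3763 × 0.9943 = 3741 yr.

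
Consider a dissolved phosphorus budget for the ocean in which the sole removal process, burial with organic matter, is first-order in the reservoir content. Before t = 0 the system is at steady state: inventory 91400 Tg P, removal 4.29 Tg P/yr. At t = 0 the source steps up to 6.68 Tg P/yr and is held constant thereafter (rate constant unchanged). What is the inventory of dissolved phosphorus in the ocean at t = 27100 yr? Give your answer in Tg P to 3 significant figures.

τ = M₀/F₀ = 91400/4.29 = 21310 yr; rate constant k = 1/τ.
New steady state M_∞ = F₁/k = F₁·τ = 6.68 × 21310 = 142320 Tg P.
M(t) = M_∞ + (M₀ − M_∞)·e^(−t/τ); t/τ = 27100/21310 = 1.272, so e^(−t/τ) = 0.2803.
M(t) = 142320 − 50920 × 0.2803 = 128050 Tg P.

128000 Tg P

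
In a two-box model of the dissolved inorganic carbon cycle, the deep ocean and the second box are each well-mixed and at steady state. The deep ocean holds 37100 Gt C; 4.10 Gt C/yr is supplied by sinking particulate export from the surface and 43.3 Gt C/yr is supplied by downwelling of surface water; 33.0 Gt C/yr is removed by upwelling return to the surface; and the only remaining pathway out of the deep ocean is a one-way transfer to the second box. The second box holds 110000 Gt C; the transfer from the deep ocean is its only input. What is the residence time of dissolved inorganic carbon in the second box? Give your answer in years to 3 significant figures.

7640 yr

Balance the deep ocean: ΣF_in = 4.10 + 43.3 = 47.400 Gt C/yr.
Transfer to the second box = ΣF_in − (33.0) = 14.400 Gt C/yr.
At steady state the output of the second box equals its input, 14.400 Gt C/yr.
τ = M / F = 110000 / 14.400 = 7639 yr.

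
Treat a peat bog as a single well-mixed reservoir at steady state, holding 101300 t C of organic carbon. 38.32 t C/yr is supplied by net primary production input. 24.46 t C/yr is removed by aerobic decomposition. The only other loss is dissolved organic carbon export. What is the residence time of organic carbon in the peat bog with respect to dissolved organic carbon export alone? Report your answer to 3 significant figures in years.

At steady state ΣF_in = ΣF_out.
ΣF_in = 38.320 t C/yr.
Dissolved organic carbon export flux = ΣF_in − (24.46) = 38.320 − 24.46 = 13.86 t C/yr.
τ = M / F = 101300 / 13.86 = 7309 yr.

7310 yr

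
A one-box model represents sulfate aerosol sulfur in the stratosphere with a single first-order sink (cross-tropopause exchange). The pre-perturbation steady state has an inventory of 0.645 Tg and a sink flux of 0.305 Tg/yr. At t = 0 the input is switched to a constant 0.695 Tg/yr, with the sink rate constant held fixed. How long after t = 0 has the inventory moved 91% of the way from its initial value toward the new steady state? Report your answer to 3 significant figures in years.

5.09 yr

τ = M₀/F₀ = 0.645/0.305 = 2.115 yr.
The remaining gap fraction is e^(−t/τ); 91% covered ⇒ e^(−t/τ) = 0.0900.
t = −τ ln(0.0900) = 2.115 × 2.408 = 5.092 yr.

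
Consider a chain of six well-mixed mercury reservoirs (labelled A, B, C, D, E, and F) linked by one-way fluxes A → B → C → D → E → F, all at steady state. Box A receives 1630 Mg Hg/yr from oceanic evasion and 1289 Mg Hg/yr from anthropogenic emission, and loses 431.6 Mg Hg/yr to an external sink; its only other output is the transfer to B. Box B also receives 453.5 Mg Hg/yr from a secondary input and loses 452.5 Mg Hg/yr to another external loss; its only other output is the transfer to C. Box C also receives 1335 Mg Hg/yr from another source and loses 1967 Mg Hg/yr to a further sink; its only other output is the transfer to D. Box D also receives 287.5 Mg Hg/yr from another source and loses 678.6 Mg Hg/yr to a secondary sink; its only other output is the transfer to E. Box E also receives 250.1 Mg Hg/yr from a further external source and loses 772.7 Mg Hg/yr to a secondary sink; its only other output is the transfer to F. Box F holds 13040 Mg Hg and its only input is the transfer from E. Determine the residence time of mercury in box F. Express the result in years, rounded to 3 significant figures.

13.8 yr

Box A: F(A→B) = (1630 + 1289) − 431.6 = 2487.4 Mg Hg/yr.
Box B: F(B→C) = (2487.4 + 453.5) − 452.5 = 2488.4 Mg Hg/yr.
Box C: F(C→D) = (2488.4 + 1335) − 1967 = 1856.4 Mg Hg/yr.
Box D: F(D→E) = (1856.4 + 287.5) − 678.6 = 1465.3 Mg Hg/yr.
Box E: F(E→F) = (1465.3 + 250.1) − 772.7 = 942.70 Mg Hg/yr.
Box F throughput = its input = 942.70 Mg Hg/yr; τ = 13040 / 942.70 = 13.83 yr.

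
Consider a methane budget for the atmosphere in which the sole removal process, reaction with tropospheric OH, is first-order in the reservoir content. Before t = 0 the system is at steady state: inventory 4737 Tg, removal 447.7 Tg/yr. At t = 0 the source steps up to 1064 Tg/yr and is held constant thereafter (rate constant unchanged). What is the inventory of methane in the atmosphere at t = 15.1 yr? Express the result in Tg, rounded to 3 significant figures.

9690 Tg

The sink rate constant is k = F₀/M₀ = 447.7/4737 = 0.09451 yr⁻¹.
Solving dM/dt = F₁ − kM with M(0) = M₀ gives M(t) = F₁/k + (M₀ − F₁/k)·e^(−kt).
F₁/k = 1064/0.09451 = 11258 Tg; kt = 0.09451 × 15.1 = 1.427, e^(−kt) = 0.2400.
M(15.1) = 11258 + (4737 − 11258) × 0.2400 = 11258 − 1565 = 9692.9 Tg.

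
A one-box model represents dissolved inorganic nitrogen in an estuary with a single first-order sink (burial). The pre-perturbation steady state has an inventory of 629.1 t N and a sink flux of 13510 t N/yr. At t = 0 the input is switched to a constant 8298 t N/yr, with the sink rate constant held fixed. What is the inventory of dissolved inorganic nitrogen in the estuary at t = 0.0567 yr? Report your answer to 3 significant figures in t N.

458 t N

The sink rate constant is k = F₀/M₀ = 13510/629.1 = 21.48 yr⁻¹.
Solving dM/dt = F₁ − kM with M(0) = M₀ gives M(t) = F₁/k + (M₀ − F₁/k)·e^(−kt).
F₁/k = 8298/21.48 = 386.40 t N; kt = 21.48 × 0.0567 = 1.218, e^(−kt) = 0.2959.
M(0.0567) = 386.40 + (629.1 − 386.40) × 0.2959 = 386.40 + 71.82 = 458.22 t N.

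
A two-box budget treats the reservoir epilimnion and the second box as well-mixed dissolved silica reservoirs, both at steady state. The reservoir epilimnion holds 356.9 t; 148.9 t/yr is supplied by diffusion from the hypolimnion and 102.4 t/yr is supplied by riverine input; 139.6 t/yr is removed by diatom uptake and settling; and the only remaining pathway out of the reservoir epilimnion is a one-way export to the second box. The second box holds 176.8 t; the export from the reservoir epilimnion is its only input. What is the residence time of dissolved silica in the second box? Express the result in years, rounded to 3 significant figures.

Balance the reservoir epilimnion: ΣF_in = 148.9 + 102.4 = 251.30 t/yr.
Export to the second box = ΣF_in − (139.6) = 111.70 t/yr.
At steady state the output of the second box equals its input, 111.70 t/yr.
τ = M / F = 176.8 / 111.70 = 1.583 yr.

1.58 yr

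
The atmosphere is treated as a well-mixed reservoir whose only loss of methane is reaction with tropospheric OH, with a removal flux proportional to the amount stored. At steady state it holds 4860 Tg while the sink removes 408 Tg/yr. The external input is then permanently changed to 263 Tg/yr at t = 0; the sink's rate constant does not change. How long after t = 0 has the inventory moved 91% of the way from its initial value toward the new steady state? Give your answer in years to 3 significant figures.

28.7 yr

τ = M₀/F₀ = 4860/408 = 11.91 yr.
The remaining gap fraction is e^(−t/τ); 91% covered ⇒ e^(−t/τ) = 0.0900.
t = −τ ln(0.0900) = 11.91 × 2.408 = 28.68 yr.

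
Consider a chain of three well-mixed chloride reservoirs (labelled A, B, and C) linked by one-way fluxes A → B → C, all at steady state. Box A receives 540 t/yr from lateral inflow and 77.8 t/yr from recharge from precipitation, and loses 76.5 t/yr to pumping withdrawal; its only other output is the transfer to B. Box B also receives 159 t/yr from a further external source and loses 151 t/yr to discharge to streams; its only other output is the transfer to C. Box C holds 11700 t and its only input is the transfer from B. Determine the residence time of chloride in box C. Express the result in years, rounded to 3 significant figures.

Box A: F(A→B) = (540 + 77.8) − 76.5 = 541.30 t/yr.
Box B: F(B→C) = (541.30 + 159) − 151 = 549.30 t/yr.
Box C throughput = its input = 549.30 t/yr; τ = 11700 / 549.30 = 21.30 yr.

21.3 yr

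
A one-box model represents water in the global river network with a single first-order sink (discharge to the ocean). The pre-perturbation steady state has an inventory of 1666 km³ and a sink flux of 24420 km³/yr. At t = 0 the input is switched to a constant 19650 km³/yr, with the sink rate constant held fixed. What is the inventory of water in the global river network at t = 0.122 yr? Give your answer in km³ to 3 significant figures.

1400 km³

τ = M₀/F₀ = 1666/24420 = 0.06822 yr; rate constant k = 1/τ.
New steady state M_∞ = F₁/k = F₁·τ = 19650 × 0.06822 = 1340.6 km³.
M(t) = M_∞ + (M₀ − M_∞)·e^(−t/τ); t/τ = 0.122/0.06822 = 1.788, so e^(−t/τ) = 0.1673.
M(t) = 1340.6 + 325.4 × 0.1673 = 1395.0 km³.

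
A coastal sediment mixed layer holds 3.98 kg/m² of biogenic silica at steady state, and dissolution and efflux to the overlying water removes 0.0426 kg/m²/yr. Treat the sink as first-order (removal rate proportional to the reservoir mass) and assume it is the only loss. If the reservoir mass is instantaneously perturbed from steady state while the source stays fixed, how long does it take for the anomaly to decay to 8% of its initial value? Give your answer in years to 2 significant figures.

For a linear reservoir the anomaly decays as exp(−t/τ) with τ = M/F = 3.98/0.0426 = 93.43 yr.
exp(−t/τ) = 0.08 ⇒ t = −τ ln(0.08) = 93.43 × 2.526 = 236.0 yr.

240 yr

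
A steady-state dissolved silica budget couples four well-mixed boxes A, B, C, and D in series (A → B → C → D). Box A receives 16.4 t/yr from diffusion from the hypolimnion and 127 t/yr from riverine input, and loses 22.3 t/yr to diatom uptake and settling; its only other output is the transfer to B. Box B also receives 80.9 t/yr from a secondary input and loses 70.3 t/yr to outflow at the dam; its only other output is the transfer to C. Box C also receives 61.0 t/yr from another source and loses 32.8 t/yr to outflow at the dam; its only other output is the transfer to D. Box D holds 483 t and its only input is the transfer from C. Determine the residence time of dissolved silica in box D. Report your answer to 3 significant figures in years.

Box A: F(A→B) = (16.4 + 127) − 22.3 = 121.10 t/yr.
Box B: F(B→C) = (121.10 + 80.9) − 70.3 = 131.70 t/yr.
Box C: F(C→D) = (131.70 + 61.0) − 32.8 = 159.90 t/yr.
Box D throughput = its input = 159.90 t/yr; τ = 483 / 159.90 = 3.021 yr.

3.02 yr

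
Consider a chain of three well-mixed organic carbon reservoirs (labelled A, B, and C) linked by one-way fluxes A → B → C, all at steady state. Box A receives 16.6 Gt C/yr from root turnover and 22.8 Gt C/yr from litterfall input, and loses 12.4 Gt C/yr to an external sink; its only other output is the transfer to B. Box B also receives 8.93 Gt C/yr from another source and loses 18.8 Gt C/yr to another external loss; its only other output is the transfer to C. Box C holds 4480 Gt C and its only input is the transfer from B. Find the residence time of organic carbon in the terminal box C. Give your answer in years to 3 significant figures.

262 yr

Box A: F(A→B) = (16.6 + 22.8) − 12.4 = 27.000 Gt C/yr.
Box B: F(B→C) = (27.000 + 8.93) − 18.8 = 17.130 Gt C/yr.
Box C throughput = its input = 17.130 Gt C/yr; τ = 4480 / 17.130 = 261.5 yr.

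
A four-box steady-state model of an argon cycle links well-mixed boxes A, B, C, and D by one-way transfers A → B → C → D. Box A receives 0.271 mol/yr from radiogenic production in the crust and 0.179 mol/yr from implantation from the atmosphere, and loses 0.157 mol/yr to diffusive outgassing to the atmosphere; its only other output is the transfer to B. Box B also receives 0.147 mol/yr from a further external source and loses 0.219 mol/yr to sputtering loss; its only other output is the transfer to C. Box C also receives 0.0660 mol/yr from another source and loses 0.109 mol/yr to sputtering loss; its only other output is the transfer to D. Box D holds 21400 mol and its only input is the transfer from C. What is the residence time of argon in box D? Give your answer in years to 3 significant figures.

Box A: F(A→B) = (0.271 + 0.179) − 0.157 = 0.29300 mol/yr.
Box B: F(B→C) = (0.29300 + 0.147) − 0.219 = 0.22100 mol/yr.
Box C: F(C→D) = (0.22100 + 0.0660) − 0.109 = 0.17800 mol/yr.
Box D throughput = its input = 0.17800 mol/yr; τ = 21400 / 0.17800 = 120200 yr.

120000 yr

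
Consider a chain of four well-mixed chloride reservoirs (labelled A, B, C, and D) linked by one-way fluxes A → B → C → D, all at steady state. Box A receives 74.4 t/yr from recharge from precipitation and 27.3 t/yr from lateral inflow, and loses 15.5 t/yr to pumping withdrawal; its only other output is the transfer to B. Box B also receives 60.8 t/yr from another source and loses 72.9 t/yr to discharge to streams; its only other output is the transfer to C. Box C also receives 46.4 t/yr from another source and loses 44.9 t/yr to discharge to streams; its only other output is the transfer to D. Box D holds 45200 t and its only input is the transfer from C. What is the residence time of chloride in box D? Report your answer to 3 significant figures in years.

Box A: F(A→B) = (74.4 + 27.3) − 15.5 = 86.200 t/yr.
Box B: F(B→C) = (86.200 + 60.8) − 72.9 = 74.100 t/yr.
Box C: F(C→D) = (74.100 + 46.4) − 44.9 = 75.600 t/yr.
Box D throughput = its input = 75.600 t/yr; τ = 45200 / 75.600 = 597.9 yr.

598 yr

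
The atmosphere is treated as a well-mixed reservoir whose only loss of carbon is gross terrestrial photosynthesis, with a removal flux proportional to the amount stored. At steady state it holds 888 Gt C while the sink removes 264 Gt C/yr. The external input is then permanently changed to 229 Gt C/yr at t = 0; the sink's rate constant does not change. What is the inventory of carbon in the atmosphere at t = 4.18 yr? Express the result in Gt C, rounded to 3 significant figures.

804 Gt C

τ = M₀/F₀ = 888/264 = 3.364 yr; rate constant k = 1/τ.
New steady state M_∞ = F₁/k = F₁·τ = 229 × 3.364 = 770.27 Gt C.
M(t) = M_∞ + (M₀ − M_∞)·e^(−t/τ); t/τ = 4.18/3.364 = 1.243, so e^(−t/τ) = 0.2886.
M(t) = 770.27 + 117.7 × 0.2886 = 804.25 Gt C.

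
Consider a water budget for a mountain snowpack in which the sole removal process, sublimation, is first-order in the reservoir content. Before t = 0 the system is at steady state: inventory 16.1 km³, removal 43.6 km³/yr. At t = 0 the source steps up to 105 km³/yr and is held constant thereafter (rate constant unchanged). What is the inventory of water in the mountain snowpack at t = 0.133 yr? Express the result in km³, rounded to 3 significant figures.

23.0 km³

Residence time τ = M₀/F₀ = 0.3693 yr. The eventual steady state is M_∞ = M₀·(F₁/F₀) = 16.1 × 105/43.6 = 38.773 km³.
The anomaly ΔM(t) = M(t) − M_∞ decays as ΔM₀·e^(−t/τ) with ΔM₀ = 16.1 − 38.773 = −22.67 km³.
At t = 0.133 yr, e^(−t/τ) = e^(−0.3602) = 0.6976, so ΔM = −15.82 km³ and M = 38.773 − 15.82 = 22.957 km³.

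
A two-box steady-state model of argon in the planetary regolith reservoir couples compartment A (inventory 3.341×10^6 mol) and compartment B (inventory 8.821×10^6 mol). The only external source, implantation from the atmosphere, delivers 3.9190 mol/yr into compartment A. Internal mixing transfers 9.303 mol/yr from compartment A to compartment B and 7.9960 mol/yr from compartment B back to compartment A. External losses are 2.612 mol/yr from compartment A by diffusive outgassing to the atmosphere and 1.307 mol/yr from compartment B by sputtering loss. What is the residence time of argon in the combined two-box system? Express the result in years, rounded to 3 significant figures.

3.10×10^6 yr

Residence time in the combined system uses the total inventory and the total *external* removal — internal exchanges between the two boxes cancel.
M_total = 3.341×10^6 + 8.821×10^6 = 1.2162×10^7 mol.
ΣF_external_out = 2.612 + 1.307 = 3.9190 mol/yr.
τ = M_total / ΣF_ext = 1.2162×10^7 / 3.9190 = 3.103×10^6 yr.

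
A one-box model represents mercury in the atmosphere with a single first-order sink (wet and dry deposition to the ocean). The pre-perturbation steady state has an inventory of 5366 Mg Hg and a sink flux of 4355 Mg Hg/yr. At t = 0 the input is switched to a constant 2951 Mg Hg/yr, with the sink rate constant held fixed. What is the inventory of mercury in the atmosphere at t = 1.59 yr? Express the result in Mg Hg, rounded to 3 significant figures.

4110 Mg Hg

τ = M₀/F₀ = 5366/4355 = 1.232 yr; rate constant k = 1/τ.
New steady state M_∞ = F₁/k = F₁·τ = 2951 × 1.232 = 3636.1 Mg Hg.
M(t) = M_∞ + (M₀ − M_∞)·e^(−t/τ); t/τ = 1.59/1.232 = 1.290, so e^(−t/τ) = 0.2752.
M(t) = 3636.1 + 1730 × 0.2752 = 4112.1 Mg Hg.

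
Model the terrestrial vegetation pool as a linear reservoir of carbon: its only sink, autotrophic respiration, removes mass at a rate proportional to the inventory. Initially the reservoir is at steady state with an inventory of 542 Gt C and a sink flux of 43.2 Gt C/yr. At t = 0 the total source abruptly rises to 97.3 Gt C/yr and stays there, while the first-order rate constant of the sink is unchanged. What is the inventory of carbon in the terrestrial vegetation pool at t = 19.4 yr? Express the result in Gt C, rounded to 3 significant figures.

τ = M₀/F₀ = 542/43.2 = 12.55 yr; rate constant k = 1/τ.
New steady state M_∞ = F₁/k = F₁·τ = 97.3 × 12.55 = 1220.8 Gt C.
M(t) = M_∞ + (M₀ − M_∞)·e^(−t/τ); t/τ = 19.4/12.55 = 1.546, so e^(−t/τ) = 0.2130.
M(t) = 1220.8 − 678.8 × 0.2130 = 1076.2 Gt C.

1080 Gt C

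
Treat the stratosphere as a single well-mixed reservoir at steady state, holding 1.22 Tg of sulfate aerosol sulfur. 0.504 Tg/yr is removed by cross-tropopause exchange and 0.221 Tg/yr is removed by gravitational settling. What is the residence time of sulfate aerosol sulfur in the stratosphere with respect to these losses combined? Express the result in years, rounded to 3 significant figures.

1.68 yr

Total removal = 0.5040 + 0.2210 = 0.72500 Tg/yr.
τ = M / ΣF_out = 1.22 / 0.72500 = 1.683 yr.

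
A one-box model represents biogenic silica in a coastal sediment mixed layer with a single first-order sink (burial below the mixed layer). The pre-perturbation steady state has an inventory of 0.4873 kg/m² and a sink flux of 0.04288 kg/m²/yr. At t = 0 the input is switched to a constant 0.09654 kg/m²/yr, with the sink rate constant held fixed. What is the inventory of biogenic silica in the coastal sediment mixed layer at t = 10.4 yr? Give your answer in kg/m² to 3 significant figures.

Residence time τ = M₀/F₀ = 11.36 yr. The eventual steady state is M_∞ = M₀·(F₁/F₀) = 0.4873 × 0.09654/0.04288 = 1.0971 kg/m².
The anomaly ΔM(t) = M(t) − M_∞ decays as ΔM₀·e^(−t/τ) with ΔM₀ = 0.4873 − 1.0971 = −0.6098 kg/m².
At t = 10.4 yr, e^(−t/τ) = e^(−0.9151) = 0.4005, so ΔM = −0.2442 kg/m² and M = 1.0971 − 0.2442 = 0.85291 kg/m².

0.853 kg/m²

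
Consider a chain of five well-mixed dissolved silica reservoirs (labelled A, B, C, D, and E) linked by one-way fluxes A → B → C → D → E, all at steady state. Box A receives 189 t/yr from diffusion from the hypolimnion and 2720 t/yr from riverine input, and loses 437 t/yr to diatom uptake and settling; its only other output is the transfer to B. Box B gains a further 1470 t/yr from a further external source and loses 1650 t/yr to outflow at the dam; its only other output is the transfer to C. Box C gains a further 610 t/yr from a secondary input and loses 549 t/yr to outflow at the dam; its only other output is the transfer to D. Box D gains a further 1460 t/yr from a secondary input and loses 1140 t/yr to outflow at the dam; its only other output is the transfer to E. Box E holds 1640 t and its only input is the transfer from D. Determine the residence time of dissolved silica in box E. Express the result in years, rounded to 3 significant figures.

Box A: F(A→B) = (189 + 2720) − 437 = 2472.0 t/yr.
Box B: F(B→C) = (2472.0 + 1470) − 1650 = 2292.0 t/yr.
Box C: F(C→D) = (2292.0 + 610) − 549 = 2353.0 t/yr.
Box D: F(D→E) = (2353.0 + 1460) − 1140 = 2673.0 t/yr.
Box E throughput = its input = 2673.0 t/yr; τ = 1640 / 2673.0 = 0.6135 yr.

0.614 yr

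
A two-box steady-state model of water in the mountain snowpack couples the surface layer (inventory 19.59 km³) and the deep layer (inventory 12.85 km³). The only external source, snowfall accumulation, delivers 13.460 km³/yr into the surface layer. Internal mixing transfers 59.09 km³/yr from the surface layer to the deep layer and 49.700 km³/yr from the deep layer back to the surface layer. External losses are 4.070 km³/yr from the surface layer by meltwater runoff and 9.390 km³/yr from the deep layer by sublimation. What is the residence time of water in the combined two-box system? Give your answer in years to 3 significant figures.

2.41 yr

Residence time in the combined system uses the total inventory and the total *external* removal — internal exchanges between the two boxes cancel.
M_total = 19.59 + 12.85 = 32.440 km³.
ΣF_external_out = 4.070 + 9.390 = 13.460 km³/yr.
τ = M_total / ΣF_ext = 32.440 / 13.460 = 2.410 yr.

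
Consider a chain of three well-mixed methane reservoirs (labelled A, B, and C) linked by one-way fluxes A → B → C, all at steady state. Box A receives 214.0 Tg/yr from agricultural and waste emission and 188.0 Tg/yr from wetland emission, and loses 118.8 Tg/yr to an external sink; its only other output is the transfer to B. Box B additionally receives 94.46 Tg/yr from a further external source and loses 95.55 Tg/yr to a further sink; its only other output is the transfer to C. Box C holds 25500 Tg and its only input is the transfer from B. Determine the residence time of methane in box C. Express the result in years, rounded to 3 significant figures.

90.4 yr

Box A: F(A→B) = (214.0 + 188.0) − 118.8 = 283.20 Tg/yr.
Box B: F(B→C) = (283.20 + 94.46) − 95.55 = 282.11 Tg/yr.
Box C throughput = its input = 282.11 Tg/yr; τ = 25500 / 282.11 = 90.39 yr.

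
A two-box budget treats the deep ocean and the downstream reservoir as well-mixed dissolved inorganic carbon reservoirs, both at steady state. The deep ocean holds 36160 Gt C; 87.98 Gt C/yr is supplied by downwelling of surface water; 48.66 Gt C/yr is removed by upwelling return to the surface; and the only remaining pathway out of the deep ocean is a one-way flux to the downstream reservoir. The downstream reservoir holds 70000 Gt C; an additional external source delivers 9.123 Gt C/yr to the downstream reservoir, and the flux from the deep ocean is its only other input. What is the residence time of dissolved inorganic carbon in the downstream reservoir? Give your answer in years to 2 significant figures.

Balance the deep ocean: ΣF_in = 87.980 Gt C/yr.
Flux to the downstream reservoir = ΣF_in − (48.66) = 39.320 Gt C/yr.
Total input to the downstream reservoir = 39.320 + 9.123 = 48.443 Gt C/yr; at steady state this equals its total output.
τ = M / F = 70000 / 48.443 = 1445 yr.

1400 yr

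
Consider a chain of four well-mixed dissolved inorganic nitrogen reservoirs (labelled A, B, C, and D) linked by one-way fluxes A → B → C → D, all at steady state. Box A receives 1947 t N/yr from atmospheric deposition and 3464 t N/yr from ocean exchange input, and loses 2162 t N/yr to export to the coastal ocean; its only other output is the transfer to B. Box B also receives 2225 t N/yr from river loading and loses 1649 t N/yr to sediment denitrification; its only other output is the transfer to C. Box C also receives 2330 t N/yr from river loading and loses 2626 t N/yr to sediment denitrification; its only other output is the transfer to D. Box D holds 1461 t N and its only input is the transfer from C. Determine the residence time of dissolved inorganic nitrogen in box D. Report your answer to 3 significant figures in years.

0.414 yr

Box A: F(A→B) = (1947 + 3464) − 2162 = 3249.0 t N/yr.
Box B: F(B→C) = (3249.0 + 2225) − 1649 = 3825.0 t N/yr.
Box C: F(C→D) = (3825.0 + 2330) − 2626 = 3529.0 t N/yr.
Box D throughput = its input = 3529.0 t N/yr; τ = 1461 / 3529.0 = 0.4140 yr.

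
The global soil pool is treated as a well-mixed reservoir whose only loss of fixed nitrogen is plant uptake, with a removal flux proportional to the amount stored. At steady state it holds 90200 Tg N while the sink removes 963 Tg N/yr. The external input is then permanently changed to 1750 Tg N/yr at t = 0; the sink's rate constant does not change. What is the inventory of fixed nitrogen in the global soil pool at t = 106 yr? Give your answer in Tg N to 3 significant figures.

140000 Tg N

The sink rate constant is k = F₀/M₀ = 963/90200 = 0.01068 yr⁻¹.
Solving dM/dt = F₁ − kM with M(0) = M₀ gives M(t) = F₁/k + (M₀ − F₁/k)·e^(−kt).
F₁/k = 1750/0.01068 = 163910 Tg N; kt = 0.01068 × 106 = 1.132, e^(−kt) = 0.3225.
M(106) = 163910 + (90200 − 163910) × 0.3225 = 163910 − 23770 = 140140 Tg N.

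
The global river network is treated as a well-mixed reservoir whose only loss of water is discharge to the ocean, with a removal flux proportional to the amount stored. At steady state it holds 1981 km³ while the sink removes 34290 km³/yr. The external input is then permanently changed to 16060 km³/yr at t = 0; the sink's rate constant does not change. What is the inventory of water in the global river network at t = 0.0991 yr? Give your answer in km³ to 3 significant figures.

Residence time τ = M₀/F₀ = 0.05777 yr. The eventual steady state is M_∞ = M₀·(F₁/F₀) = 1981 × 16060/34290 = 927.82 km³.
The anomaly ΔM(t) = M(t) − M_∞ decays as ΔM₀·e^(−t/τ) with ΔM₀ = 1981 − 927.82 = 1053 km³.
At t = 0.0991 yr, e^(−t/τ) = e^(−1.715) = 0.1799, so ΔM = 189.5 km³ and M = 927.82 + 189.5 = 1117.3 km³.

1120 km³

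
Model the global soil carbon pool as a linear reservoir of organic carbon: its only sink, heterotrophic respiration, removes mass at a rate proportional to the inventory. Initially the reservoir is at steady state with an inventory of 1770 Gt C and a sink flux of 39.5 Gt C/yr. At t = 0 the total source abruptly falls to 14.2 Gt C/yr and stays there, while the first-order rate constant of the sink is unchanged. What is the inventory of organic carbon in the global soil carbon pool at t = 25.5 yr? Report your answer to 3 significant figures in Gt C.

1280 Gt C

τ = M₀/F₀ = 1770/39.5 = 44.81 yr; rate constant k = 1/τ.
New steady state M_∞ = F₁/k = F₁·τ = 14.2 × 44.81 = 636.30 Gt C.
M(t) = M_∞ + (M₀ − M_∞)·e^(−t/τ); t/τ = 25.5/44.81 = 0.5691, so e^(−t/τ) = 0.5661.
M(t) = 636.30 + 1134 × 0.5661 = 1278.0 Gt C.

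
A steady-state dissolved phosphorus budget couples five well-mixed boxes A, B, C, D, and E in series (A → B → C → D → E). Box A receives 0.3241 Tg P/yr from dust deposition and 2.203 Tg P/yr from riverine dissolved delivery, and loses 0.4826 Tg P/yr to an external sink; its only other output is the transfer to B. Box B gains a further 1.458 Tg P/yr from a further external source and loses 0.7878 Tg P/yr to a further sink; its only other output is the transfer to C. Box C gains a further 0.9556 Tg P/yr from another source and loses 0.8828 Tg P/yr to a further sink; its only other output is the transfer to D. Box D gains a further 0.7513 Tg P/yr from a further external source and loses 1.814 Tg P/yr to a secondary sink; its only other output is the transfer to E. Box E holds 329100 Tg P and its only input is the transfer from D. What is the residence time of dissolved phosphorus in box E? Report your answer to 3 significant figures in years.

191000 yr

Box A: F(A→B) = (0.3241 + 2.203) − 0.4826 = 2.0445 Tg P/yr.
Box B: F(B→C) = (2.0445 + 1.458) − 0.7878 = 2.7147 Tg P/yr.
Box C: F(C→D) = (2.7147 + 0.9556) − 0.8828 = 2.7875 Tg P/yr.
Box D: F(D→E) = (2.7875 + 0.7513) − 1.814 = 1.7248 Tg P/yr.
Box E throughput = its input = 1.7248 Tg P/yr; τ = 329100 / 1.7248 = 190800 yr.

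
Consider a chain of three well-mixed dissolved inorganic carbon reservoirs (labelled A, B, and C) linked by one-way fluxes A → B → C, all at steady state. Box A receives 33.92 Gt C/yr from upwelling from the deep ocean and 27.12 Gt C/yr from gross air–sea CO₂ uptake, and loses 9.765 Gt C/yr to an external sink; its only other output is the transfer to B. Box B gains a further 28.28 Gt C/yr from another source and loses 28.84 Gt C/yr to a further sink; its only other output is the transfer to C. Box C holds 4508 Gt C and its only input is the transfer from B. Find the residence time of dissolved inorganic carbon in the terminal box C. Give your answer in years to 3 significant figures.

Box A: F(A→B) = (33.92 + 27.12) − 9.765 = 51.275 Gt C/yr.
Box B: F(B→C) = (51.275 + 28.28) − 28.84 = 50.715 Gt C/yr.
Box C throughput = its input = 50.715 Gt C/yr; τ = 4508 / 50.715 = 88.89 yr.

88.9 yr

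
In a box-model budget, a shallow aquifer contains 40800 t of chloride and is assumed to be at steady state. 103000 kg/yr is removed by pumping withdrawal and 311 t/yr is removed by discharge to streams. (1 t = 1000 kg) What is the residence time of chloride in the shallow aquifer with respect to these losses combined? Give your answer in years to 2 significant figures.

99 yr

Convert the pumping withdrawal flux: 103000 kg/yr = 103.0 t/yr.
Total removal = 103.0 + 311.0 = 414.00 t/yr.
τ = M / ΣF_out = 40800 / 414.00 = 98.55 yr.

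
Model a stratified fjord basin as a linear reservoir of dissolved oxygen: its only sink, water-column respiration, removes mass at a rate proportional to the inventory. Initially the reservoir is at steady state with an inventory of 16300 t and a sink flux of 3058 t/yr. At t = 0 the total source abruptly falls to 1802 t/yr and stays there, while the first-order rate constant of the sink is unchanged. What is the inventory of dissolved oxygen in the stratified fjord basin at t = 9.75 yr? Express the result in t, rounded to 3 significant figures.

τ = M₀/F₀ = 16300/3058 = 5.330 yr; rate constant k = 1/τ.
New steady state M_∞ = F₁/k = F₁·τ = 1802 × 5.330 = 9605.2 t.
M(t) = M_∞ + (M₀ − M_∞)·e^(−t/τ); t/τ = 9.75/5.330 = 1.829, so e^(−t/τ) = 0.1605.
M(t) = 9605.2 + 6695 × 0.1605 = 10680 t.

10700 t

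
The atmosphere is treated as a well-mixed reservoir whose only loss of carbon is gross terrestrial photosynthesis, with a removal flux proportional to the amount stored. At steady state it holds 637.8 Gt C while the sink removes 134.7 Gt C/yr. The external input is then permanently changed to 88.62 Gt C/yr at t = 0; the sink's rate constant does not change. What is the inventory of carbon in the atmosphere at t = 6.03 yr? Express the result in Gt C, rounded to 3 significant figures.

481 Gt C

τ = M₀/F₀ = 637.8/134.7 = 4.735 yr; rate constant k = 1/τ.
New steady state M_∞ = F₁/k = F₁·τ = 88.62 × 4.735 = 419.61 Gt C.
M(t) = M_∞ + (M₀ − M_∞)·e^(−t/τ); t/τ = 6.03/4.735 = 1.274, so e^(−t/τ) = 0.2798.
M(t) = 419.61 + 218.2 × 0.2798 = 480.67 Gt C.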